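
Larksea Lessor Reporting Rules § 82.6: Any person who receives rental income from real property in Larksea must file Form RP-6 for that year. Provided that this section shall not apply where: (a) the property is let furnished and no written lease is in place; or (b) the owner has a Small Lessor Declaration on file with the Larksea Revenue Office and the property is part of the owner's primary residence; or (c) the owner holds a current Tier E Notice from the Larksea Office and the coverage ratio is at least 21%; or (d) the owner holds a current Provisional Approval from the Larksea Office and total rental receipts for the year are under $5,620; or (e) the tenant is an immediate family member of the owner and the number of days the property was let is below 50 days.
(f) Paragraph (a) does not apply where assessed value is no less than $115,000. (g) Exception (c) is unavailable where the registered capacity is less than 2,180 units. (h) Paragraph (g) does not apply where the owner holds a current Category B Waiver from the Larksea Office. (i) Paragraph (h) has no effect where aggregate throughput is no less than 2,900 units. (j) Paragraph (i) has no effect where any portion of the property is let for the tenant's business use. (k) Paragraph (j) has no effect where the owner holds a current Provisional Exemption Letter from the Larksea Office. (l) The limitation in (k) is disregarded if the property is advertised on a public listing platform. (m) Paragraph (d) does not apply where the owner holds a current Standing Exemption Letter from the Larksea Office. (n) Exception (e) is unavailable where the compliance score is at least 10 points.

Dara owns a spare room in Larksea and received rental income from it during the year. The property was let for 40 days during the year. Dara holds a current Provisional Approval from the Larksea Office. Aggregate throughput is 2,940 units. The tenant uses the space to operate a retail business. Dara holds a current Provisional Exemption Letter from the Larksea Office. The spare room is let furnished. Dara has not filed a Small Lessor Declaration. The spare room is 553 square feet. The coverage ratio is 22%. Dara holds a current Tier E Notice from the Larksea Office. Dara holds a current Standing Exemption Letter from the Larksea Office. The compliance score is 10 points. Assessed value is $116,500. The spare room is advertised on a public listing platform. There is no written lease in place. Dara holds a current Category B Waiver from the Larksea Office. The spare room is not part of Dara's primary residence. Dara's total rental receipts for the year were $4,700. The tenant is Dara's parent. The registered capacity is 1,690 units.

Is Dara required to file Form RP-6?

Exception (a) is satisfied on its face — the property is let furnished; there is no written lease. Turning to paragraph (f): (f) operates against (a): assessed value is $116,500, meeting the $115,000 threshold. Exception (a) does not apply.
Exception (b) does not apply: no Small Lessor Declaration is on file.
Exception (c): a current Tier E Notice is held; the coverage ratio is 22%, meeting the 21% threshold — every condition holds. As to paragraphs (g)–(l): (g) would limit (c) — the registered capacity is 1,690 units, less than the 2,180 units limit — but (h) sets (g) aside: (h) is triggered — a current Category B Waiver is held. (i) would limit (h) — aggregate throughput is 2,940 units, meeting the 2,900 units threshold — but (j) sets (i) aside: (j) applies — the space is let for business use. (k) is engaged (a current Provisional Exemption Letter is held), but is displaced by (l): (l) operates against (k): the property is publicly advertised. (c) remains available.
All of (d)'s requirements are met (a current Provisional Approval is held; total rental receipts for the year are $4,700, under the $5,620 limit). But: (m) operates against (d): a current Standing Exemption Letter is held. Exception (d) does not apply.
Exception (e): the tenant is an immediate family member; the number of days the property was let is 40 days, below the 50 days limit — every condition holds. However, paragraph (n) must be considered: (n) operates against (e): the compliance score is 10 points, meeting the 10 points threshold. So (e) is unavailable.

No — exception (c) applies; Dara is not required to file Form RP-6.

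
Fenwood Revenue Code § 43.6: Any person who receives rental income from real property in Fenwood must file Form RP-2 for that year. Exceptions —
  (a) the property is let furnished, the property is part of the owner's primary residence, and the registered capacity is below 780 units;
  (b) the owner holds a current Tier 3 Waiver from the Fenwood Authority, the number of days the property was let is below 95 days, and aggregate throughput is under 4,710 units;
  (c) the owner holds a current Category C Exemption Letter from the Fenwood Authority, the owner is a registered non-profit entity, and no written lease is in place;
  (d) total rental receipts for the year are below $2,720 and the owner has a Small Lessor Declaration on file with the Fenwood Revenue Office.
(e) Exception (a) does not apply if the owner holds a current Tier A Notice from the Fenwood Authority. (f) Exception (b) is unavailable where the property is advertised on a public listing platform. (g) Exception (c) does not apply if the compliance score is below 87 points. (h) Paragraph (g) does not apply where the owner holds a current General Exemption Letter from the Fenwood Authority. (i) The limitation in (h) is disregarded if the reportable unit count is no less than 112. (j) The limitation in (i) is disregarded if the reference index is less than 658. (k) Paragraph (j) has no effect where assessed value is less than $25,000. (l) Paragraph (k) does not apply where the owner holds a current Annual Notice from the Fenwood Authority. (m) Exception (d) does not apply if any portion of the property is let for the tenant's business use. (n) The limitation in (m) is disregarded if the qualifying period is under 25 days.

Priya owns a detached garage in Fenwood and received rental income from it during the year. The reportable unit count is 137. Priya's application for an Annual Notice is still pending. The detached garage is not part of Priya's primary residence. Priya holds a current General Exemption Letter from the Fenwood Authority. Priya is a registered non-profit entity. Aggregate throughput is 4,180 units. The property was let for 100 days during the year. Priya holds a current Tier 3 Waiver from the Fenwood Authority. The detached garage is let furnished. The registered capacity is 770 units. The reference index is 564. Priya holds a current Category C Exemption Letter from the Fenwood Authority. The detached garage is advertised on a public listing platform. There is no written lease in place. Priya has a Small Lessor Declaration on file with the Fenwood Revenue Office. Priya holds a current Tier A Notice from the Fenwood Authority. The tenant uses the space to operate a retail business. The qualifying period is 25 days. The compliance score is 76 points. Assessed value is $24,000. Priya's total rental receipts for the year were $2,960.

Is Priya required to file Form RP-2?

Exception (a) fails — the detached garage is not part of the primary residence.
Exception (b) fails — the number of days the property was let is 100 days, not below 95 days.
All of (c)'s requirements are met (a current Category C Exemption Letter is held; Priya is a registered non-profit; there is no written lease). Turning to paragraphs (g)–(l): (g) operates against (c): the compliance score is 76 points, below the 87 points limit. (h) is triggered (a current General Exemption Letter is held), but is set aside by (i): (i) operates — the reportable unit count is 137, meeting the 112 threshold. (j) operates (the reference index is 564, less than the 658 limit), but is overridden by (k): (k) operates against (j): assessed value is $24,000, less than the $25,000 limit. (l) is not engaged (no current Annual Notice is held), so (k) stands. So (c) is unavailable.
Exception (d) does not apply: total rental receipts for the year are $2,960, not below $2,720.
Every exception is unavailable, so the rule governs.

Yes — Priya must file Form RP-2.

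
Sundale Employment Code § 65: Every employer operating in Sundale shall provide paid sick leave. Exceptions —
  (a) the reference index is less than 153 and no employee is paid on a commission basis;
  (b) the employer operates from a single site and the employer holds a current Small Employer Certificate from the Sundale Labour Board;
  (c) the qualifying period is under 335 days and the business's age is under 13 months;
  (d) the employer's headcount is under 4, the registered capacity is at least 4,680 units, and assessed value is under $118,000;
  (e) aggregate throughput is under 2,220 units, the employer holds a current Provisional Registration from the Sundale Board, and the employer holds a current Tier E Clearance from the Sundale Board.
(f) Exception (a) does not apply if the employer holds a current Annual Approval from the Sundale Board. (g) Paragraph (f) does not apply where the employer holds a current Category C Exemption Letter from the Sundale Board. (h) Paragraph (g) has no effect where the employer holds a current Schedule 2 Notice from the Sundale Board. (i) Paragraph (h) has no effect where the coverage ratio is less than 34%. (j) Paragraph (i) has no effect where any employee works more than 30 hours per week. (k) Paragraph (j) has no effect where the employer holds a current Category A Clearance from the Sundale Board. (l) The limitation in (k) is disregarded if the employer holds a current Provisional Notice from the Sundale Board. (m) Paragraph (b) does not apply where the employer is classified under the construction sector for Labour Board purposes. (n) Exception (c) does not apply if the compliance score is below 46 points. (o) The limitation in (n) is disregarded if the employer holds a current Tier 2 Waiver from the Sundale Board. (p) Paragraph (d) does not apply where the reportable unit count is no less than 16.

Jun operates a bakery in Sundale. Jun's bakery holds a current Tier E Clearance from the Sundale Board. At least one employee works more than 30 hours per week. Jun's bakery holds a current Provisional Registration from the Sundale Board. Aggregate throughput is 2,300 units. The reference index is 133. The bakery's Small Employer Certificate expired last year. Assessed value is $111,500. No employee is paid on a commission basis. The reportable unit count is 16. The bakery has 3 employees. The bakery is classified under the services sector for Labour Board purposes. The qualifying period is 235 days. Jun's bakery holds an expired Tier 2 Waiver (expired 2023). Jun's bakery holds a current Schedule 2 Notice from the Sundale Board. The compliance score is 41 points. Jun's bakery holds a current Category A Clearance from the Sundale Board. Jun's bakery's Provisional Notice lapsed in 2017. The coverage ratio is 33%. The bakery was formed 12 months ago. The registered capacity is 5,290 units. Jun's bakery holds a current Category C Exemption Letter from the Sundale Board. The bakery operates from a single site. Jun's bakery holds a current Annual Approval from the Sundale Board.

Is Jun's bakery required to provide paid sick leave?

No — exception (a) applies; Jun's bakery is not required to provide paid sick leave.

All of (a)'s requirements are met (the reference index is 133, less than the 153 limit; no employee is paid on commission). As to paragraphs (f)–(l): (f) would limit (a) — a current Annual Approval is held — but (g) sets (f) aside: (g) operates against (f): a current Category C Exemption Letter is held. (h) applies (a current Schedule 2 Notice is held), but is set aside by (i): (i) operates against (h): the coverage ratio is 33%, less than the 34% limit. (j) is triggered (at least one employee exceeds 30 hours/week), but is overridden by (k): (k) applies — a current Category A Clearance is held. (l), which would lift (k), is not triggered — the Provisional Notice is not current. Exception (a) stands.
Exception (b) does not apply: the Small Employer Certificate has expired.
Exception (c)'s conditions are all satisfied: the qualifying period is 235 days, under the 335 days limit; the business's age is 12 months, under the 13 months limit. But applying paragraphs (n)–(o): (n) operates — the compliance score is 41 points, below the 46 points limit. (o), which would lift (n), is not triggered — no current Tier 2 Waiver is held. Exception (c) does not apply.
All of (d)'s requirements are met (the employer's headcount is 3, under the 4 limit; the registered capacity is 5,290 units, meeting the 4,680 units threshold; assessed value is $111,500, under the $118,000 limit). But: (p) operates against (d): the reportable unit count is 16, meeting the 16 threshold. (d) is therefore removed.
Exception (e) requires that aggregate throughput is under 2,220 units; but aggregate throughput is 2,300 units, not under 2,220 units, so (e) is unavailable.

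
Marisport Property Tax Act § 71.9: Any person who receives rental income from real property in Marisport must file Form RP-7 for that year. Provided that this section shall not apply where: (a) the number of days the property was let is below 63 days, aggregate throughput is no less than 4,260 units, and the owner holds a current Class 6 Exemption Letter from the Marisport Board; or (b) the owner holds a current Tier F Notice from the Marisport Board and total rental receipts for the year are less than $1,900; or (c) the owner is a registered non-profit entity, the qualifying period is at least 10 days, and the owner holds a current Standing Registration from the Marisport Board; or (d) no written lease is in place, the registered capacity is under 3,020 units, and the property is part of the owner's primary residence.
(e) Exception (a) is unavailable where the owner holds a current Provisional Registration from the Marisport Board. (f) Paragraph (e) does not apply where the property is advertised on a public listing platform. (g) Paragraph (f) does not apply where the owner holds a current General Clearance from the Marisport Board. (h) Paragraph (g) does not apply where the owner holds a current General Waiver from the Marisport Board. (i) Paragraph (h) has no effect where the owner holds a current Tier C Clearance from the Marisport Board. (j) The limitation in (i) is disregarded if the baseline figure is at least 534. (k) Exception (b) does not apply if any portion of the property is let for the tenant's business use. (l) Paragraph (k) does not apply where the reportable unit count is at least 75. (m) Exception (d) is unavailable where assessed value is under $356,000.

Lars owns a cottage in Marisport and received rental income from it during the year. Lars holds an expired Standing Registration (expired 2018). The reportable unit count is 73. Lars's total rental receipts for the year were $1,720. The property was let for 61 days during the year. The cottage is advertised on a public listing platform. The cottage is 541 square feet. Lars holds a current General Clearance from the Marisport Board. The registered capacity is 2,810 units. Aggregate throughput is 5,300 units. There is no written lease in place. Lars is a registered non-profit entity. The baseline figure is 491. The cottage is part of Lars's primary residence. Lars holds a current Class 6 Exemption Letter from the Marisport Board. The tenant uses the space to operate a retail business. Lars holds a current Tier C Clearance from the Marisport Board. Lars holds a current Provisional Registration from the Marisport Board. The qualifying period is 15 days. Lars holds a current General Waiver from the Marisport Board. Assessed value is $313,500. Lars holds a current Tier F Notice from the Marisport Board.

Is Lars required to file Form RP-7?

All of (a)'s requirements are met (the number of days the property was let is 61 days, below the 63 days limit; aggregate throughput is 5,300 units, meeting the 4,260 units threshold; a current Class 6 Exemption Letter is held). However, paragraphs (e)–(j) must be considered: (e) is triggered — a current Provisional Registration is held. (f) operates (the property is publicly advertised), but is displaced by (g): (g) applies — a current General Clearance is held. (h) would limit (g) — a current General Waiver is held — but (i) sets (h) aside: (i) is triggered — a current Tier C Clearance is held. (j), which would lift (i), is inapplicable — the baseline figure is 491, short of 534. So (a) is unavailable.
Exception (b): a current Tier F Notice is held; total rental receipts for the year are $1,720, less than the $1,900 limit — every condition holds. But applying paragraphs (k)–(l): (k) is triggered — the space is let for business use. (l) is inapplicable (the reportable unit count is 73, short of 75), so (k) stands. (b) is therefore removed.
Exception (c) fails — no current Standing Registration is held.
Exception (d): there is no written lease; the registered capacity is 2,810 units, under the 3,020 units limit; the cottage is part of the primary residence — every condition holds. But: (m) operates — assessed value is $313,500, under the $356,000 limit. (d) is therefore removed.
No exception is made out. Lars falls within the general rule.

Yes — Lars must file Form RP-7.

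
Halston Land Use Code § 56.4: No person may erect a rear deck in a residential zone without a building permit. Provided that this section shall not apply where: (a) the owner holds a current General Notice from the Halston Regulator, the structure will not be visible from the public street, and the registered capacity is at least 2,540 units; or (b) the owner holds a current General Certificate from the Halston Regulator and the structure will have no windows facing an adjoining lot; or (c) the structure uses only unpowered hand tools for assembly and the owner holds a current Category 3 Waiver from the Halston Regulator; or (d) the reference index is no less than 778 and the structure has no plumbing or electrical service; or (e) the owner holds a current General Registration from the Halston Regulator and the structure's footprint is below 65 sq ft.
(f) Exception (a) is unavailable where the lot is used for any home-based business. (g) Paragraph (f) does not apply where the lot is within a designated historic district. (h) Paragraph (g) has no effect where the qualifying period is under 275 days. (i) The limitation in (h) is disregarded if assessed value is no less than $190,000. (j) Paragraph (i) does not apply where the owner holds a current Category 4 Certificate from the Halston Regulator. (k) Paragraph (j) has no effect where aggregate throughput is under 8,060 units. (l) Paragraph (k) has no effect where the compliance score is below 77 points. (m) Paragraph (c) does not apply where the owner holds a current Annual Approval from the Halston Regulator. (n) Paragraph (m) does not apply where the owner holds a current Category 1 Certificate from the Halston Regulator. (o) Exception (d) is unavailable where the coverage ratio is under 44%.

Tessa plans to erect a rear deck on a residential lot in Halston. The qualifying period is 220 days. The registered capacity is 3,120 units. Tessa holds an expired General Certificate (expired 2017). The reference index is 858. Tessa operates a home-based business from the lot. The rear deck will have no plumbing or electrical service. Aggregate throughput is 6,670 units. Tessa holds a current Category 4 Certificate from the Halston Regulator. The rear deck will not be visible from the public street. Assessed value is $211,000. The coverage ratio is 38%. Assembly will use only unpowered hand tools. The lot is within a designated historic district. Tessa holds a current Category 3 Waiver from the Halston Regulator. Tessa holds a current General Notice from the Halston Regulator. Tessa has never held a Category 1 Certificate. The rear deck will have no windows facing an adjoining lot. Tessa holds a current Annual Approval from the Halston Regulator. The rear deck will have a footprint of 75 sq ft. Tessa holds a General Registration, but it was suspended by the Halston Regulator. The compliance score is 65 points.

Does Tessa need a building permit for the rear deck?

Exception (a) is satisfied on its face — a current General Notice is held; the structure will not be visible from the street; the registered capacity is 3,120 units, meeting the 2,540 units threshold. Turning to paragraphs (f)–(l): (f) operates — a home-based business operates on the lot. (g) would limit (f) — the lot is in a historic district — but (h) sets (g) aside: (h) applies — the qualifying period is 220 days, under the 275 days limit. (i) would limit (h) — assessed value is $211,000, meeting the $190,000 threshold — but (j) sets (i) aside: (j) is triggered — a current Category 4 Certificate is held. (k) would limit (j) — aggregate throughput is 6,670 units, under the 8,060 units limit — but (l) sets (k) aside: (l) is triggered — the compliance score is 65 points, below the 77 points limit. Exception (a) does not apply.
Exception (b) fails — there is no General Certificate in force.
Exception (c)'s conditions are all satisfied: assembly uses only hand tools; a current Category 3 Waiver is held. But: (m) operates against (c): a current Annual Approval is held. (n), which would lift (m), is not triggered — the Category 1 Certificate is not current. So (c) is unavailable.
Exception (d): the reference index is 858, meeting the 778 threshold; there is no plumbing or electrical service — every condition holds. However, paragraph (o) must be considered: (o) operates against (d): the coverage ratio is 38%, under the 44% limit. (d) is therefore removed.
Exception (e) fails — there is no General Registration in force.
No exception applies. The general rule governs.

Yes — Tessa must obtain a building permit.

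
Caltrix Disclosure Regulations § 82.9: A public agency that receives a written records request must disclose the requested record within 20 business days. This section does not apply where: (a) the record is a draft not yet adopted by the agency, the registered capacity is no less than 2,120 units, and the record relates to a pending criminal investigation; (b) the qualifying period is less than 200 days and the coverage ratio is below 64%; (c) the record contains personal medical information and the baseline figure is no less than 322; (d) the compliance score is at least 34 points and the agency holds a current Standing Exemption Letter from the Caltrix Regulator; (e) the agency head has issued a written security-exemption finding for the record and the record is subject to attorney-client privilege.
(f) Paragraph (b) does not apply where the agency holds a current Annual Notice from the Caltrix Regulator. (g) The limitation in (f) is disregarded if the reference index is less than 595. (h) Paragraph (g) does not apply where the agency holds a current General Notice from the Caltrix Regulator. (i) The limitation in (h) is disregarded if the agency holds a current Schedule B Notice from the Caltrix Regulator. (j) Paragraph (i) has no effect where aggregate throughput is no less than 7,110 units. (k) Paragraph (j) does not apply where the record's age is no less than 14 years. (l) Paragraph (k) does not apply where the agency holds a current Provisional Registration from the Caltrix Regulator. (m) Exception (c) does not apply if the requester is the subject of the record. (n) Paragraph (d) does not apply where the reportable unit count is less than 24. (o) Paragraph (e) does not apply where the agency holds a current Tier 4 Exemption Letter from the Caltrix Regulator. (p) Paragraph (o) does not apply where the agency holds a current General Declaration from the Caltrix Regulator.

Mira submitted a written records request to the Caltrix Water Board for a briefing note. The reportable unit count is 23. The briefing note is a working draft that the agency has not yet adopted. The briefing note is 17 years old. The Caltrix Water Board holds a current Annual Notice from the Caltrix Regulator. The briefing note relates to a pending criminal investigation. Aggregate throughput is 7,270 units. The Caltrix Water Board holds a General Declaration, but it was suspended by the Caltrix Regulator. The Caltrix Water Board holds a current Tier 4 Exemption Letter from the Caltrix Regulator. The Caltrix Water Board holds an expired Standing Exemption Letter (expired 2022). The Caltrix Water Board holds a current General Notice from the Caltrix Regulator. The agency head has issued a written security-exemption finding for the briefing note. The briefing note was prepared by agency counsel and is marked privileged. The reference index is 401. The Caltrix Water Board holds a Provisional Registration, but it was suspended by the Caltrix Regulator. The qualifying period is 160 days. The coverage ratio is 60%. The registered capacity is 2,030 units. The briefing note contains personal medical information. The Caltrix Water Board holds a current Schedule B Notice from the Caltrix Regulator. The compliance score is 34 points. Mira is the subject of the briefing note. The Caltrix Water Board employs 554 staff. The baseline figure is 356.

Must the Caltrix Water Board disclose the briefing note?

No — exception (b) applies; the Caltrix Water Board is not required to disclose the briefing note.

Exception (a) fails — the registered capacity is 2,030 units, short of 2,120 units.
Exception (b) is satisfied on its face — the qualifying period is 160 days, less than the 200 days limit; the coverage ratio is 60%, below the 64% limit. Applying paragraphs (f)–(l): (f) is triggered (a current Annual Notice is held), but is set aside by (g): (g) is triggered — the reference index is 401, less than the 595 limit. (h) would limit (g) — a current General Notice is held — but (i) sets (h) aside: (i) operates against (h): a current Schedule B Notice is held. (j) is engaged (aggregate throughput is 7,270 units, meeting the 7,110 units threshold), but is displaced by (k): (k) operates against (j): the record's age is 17 years, meeting the 14 years threshold. (l) is not engaged (no current Provisional Registration is held), so (k) stands. Exception (b) stands.
Exception (c) is satisfied on its face — the briefing note contains personal medical information; the baseline figure is 356, meeting the 322 threshold. But: (m) is triggered — Mira is the subject of the briefing note. Exception (c) does not apply.
Exception (d) requires that the agency holds a current Standing Exemption Letter from the Caltrix Regulator; but the Standing Exemption Letter is not current, so (d) is unavailable.
Exception (e)'s conditions are all satisfied: a written security-exemption finding has been issued; the briefing note is privileged. Turning to paragraphs (o)–(p): (o) operates against (e): a current Tier 4 Exemption Letter is held. (p), which would lift (o), is not engaged — there is no General Declaration in force. So (e) is unavailable.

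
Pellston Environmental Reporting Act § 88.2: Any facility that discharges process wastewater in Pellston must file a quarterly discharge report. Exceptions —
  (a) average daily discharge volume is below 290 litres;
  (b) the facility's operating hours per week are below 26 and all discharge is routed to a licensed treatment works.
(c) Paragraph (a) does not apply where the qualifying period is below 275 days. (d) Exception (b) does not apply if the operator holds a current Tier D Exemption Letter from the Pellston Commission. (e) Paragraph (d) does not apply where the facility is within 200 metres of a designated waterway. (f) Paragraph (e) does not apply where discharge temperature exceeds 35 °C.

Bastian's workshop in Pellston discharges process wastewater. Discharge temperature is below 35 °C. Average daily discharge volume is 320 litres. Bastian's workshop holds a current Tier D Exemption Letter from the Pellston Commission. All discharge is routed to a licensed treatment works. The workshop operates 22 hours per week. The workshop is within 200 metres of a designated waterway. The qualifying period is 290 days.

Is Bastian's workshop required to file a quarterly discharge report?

No — exception (b) applies; Bastian's workshop is not required to file a quarterly discharge report.

Exception (a) does not apply: average daily discharge volume is 320 litres, not below 290 litres.
Exception (b) is satisfied on its face — the facility's operating hours per week are 22, below the 26 limit; discharge is routed to a licensed treatment works. Applying paragraphs (d)–(f): (d) would limit (b) — a current Tier D Exemption Letter is held — but (e) sets (d) aside: (e) operates against (d): the workshop is within 200 m of a designated waterway. (f) is not engaged (discharge temperature is below 35 °C), so (e) stands. So (b) applies.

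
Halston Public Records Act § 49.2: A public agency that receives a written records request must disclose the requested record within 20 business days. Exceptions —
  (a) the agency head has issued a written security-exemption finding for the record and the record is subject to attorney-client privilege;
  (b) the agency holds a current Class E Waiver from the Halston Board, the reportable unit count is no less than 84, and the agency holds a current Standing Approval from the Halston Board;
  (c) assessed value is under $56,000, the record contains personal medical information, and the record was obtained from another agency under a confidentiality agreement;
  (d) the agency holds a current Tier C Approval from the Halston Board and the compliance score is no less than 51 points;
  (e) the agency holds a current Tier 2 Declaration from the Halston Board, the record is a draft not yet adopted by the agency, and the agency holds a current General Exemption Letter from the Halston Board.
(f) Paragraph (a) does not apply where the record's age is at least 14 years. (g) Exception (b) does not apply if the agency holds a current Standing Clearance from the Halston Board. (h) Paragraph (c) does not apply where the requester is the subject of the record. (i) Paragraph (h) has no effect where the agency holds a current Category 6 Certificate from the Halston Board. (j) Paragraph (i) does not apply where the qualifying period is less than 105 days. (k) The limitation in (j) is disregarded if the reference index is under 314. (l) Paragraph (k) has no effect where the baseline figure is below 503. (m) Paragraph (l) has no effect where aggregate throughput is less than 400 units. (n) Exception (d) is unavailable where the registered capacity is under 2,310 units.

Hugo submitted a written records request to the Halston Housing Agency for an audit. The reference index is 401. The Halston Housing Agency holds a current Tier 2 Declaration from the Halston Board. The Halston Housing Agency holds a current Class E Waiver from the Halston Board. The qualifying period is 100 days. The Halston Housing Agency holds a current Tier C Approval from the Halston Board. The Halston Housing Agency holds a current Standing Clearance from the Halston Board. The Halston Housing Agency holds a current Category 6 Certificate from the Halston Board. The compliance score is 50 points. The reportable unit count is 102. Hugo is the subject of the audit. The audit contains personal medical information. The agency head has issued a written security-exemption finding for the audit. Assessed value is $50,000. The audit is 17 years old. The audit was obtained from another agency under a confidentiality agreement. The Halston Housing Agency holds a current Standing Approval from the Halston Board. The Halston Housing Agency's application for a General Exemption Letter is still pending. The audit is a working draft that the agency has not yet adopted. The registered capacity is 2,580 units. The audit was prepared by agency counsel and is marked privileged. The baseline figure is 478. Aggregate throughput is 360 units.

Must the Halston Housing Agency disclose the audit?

Yes — the Halston Housing Agency must disclose the audit.

Exception (a): a written security-exemption finding has been issued; the audit is privileged — every condition holds. But: (f) is engaged — the record's age is 17 years, meeting the 14 years threshold. So (a) is unavailable.
Exception (b) is satisfied on its face — a current Class E Waiver is held; the reportable unit count is 102, meeting the 84 threshold; a current Standing Approval is held. But applying paragraph (g): (g) operates — a current Standing Clearance is held. Exception (b) does not apply.
All of (c)'s requirements are met (assessed value is $50,000, under the $56,000 limit; the audit contains personal medical information; the audit was obtained under a confidentiality agreement). But: (h) operates against (c): Hugo is the subject of the audit. (i) would limit (h) — a current Category 6 Certificate is held — but (j) sets (i) aside: (j) operates against (i): the qualifying period is 100 days, less than the 105 days limit. (k), which would lift (j), is not triggered — the reference index is 401, not under 314. So (c) is unavailable.
Exception (d) does not apply: the compliance score is 50 points, short of 51 points.
Exception (e) fails — no current General Exemption Letter is held.
Every exception is unavailable, so the rule governs.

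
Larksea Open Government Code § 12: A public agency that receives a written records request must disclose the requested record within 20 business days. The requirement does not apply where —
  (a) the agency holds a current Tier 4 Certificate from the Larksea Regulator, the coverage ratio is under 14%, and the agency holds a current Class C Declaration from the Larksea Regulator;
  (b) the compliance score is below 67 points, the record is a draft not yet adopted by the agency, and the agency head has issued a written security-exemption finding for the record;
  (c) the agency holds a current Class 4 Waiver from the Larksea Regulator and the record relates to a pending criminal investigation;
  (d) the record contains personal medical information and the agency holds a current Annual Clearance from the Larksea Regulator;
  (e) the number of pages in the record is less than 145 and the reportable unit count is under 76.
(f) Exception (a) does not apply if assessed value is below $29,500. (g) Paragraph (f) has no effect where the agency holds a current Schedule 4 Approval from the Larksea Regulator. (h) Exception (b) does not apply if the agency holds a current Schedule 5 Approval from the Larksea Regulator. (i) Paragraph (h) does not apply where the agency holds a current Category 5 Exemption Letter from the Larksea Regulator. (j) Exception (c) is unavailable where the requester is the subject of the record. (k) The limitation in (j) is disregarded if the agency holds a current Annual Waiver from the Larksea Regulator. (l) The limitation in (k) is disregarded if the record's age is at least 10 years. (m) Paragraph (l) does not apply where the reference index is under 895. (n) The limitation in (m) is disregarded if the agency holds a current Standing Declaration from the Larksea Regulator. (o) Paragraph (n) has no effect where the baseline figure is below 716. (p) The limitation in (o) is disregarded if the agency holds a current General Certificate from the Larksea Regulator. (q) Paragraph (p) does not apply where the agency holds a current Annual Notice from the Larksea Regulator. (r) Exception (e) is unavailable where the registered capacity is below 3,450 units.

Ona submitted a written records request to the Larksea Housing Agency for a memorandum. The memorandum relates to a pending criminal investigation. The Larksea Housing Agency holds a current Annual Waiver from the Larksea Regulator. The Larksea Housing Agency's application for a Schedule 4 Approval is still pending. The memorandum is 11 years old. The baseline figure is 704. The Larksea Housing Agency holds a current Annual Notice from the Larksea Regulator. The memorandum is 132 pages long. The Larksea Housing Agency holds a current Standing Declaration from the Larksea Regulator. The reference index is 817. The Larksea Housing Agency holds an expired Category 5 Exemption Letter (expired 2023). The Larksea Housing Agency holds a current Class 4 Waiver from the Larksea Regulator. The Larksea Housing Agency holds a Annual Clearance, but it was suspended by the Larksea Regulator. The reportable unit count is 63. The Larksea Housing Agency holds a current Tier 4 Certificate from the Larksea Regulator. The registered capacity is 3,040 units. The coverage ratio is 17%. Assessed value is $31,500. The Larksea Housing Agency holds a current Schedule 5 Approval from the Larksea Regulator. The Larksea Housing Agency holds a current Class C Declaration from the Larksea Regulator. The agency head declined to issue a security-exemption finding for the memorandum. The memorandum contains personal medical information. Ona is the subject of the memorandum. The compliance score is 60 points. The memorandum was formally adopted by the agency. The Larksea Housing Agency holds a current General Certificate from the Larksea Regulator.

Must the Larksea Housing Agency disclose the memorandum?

No — exception (c) applies; the Larksea Housing Agency is not required to disclose the memorandum.

Exception (a) fails — the coverage ratio is 17%, not under 14%.
Exception (b) fails — the memorandum has been formally adopted.
Exception (c): a current Class 4 Waiver is held; the memorandum relates to a pending investigation — every condition holds. As to paragraphs (j)–(q): (j) applies (Ona is the subject of the memorandum), but is set aside by (k): (k) operates against (j): a current Annual Waiver is held. (l) is triggered (the record's age is 11 years, meeting the 10 years threshold), but is itself disapplied by (m): (m) applies — the reference index is 817, under the 895 limit. (n) is engaged (a current Standing Declaration is held), but is overridden by (o): (o) operates against (n): the baseline figure is 704, below the 716 limit. (p) operates (a current General Certificate is held), but is overridden by (q): (q) is triggered — a current Annual Notice is held. (c) remains available.
Exception (d) requires that the agency holds a current Annual Clearance from the Larksea Regulator; but there is no Annual Clearance in force, so (d) is unavailable.
Exception (e)'s conditions are all satisfied: the number of pages in the record is 132, less than the 145 limit; the reportable unit count is 63, under the 76 limit. But: (r) applies — the registered capacity is 3,040 units, below the 3,450 units limit. So (e) is unavailable.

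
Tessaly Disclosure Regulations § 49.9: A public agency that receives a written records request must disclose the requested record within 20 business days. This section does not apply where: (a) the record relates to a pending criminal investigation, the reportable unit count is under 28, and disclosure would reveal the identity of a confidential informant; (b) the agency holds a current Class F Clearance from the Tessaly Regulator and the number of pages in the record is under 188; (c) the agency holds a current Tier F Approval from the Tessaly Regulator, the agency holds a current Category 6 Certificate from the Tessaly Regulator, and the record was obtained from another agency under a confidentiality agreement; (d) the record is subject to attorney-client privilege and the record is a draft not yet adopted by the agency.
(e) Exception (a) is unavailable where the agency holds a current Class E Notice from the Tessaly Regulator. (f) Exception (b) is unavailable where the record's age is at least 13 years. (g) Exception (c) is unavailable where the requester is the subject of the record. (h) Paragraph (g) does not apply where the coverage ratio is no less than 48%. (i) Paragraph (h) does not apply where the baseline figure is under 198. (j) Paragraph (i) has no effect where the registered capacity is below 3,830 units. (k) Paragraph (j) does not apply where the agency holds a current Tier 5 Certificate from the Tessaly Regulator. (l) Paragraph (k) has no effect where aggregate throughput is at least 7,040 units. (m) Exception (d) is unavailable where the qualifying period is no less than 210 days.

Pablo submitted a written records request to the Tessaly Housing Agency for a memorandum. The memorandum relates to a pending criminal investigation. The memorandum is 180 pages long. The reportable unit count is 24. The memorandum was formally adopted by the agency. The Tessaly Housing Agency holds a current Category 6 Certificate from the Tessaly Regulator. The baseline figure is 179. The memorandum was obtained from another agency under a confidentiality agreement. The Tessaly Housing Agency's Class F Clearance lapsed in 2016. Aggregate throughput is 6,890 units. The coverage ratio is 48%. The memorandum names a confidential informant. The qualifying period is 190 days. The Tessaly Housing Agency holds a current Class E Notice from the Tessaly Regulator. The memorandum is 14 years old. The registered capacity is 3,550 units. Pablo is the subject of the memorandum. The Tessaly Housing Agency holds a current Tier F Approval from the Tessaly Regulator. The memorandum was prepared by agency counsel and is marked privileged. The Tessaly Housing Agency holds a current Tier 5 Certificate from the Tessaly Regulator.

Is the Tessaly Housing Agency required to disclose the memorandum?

Yes — the Tessaly Housing Agency must disclose the memorandum.

Exception (a): the memorandum relates to a pending investigation; the reportable unit count is 24, under the 28 limit; the memorandum names a confidential informant — every condition holds. But applying paragraph (e): (e) is engaged — a current Class E Notice is held. So (a) is unavailable.
Exception (b) fails — no current Class F Clearance is held.
All of (c)'s requirements are met (a current Tier F Approval is held; a current Category 6 Certificate is held; the memorandum was obtained under a confidentiality agreement). But applying paragraphs (g)–(l): (g) applies — Pablo is the subject of the memorandum. (h) is engaged (the coverage ratio is 48%, meeting the 48% threshold), but is itself disapplied by (i): (i) operates against (h): the baseline figure is 179, under the 198 limit. (j) would limit (i) — the registered capacity is 3,550 units, below the 3,830 units limit — but (k) sets (j) aside: (k) is triggered — a current Tier 5 Certificate is held. (l), which would lift (k), is not engaged — aggregate throughput is 6,890 units, short of 7,040 units. (c) is therefore removed.
Exception (d) requires that the record is a draft not yet adopted by the agency; but the memorandum has been formally adopted, so (d) is unavailable.
Every exception is unavailable, so the rule governs.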